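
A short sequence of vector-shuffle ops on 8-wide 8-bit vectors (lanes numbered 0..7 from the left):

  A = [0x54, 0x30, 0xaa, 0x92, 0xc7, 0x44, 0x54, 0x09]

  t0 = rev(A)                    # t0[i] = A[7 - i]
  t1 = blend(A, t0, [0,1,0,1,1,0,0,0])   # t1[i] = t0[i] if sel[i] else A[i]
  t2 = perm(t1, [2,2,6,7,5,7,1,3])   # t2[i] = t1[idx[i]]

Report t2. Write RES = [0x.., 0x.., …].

t0 = [0x09, 0x54, 0x44, 0xc7, 0x92, 0xaa, 0x30, 0x54]
t1 = [0x54, 0x54, 0xaa, 0xc7, 0x92, 0x44, 0x54, 0x09]
t2 = [0xaa, 0xaa, 0x54, 0x09, 0x44, 0x09, 0x54, 0xc7]

RES = [0xaa, 0xaa, 0x54, 0x09, 0x44, 0x09, 0x54, 0xc7]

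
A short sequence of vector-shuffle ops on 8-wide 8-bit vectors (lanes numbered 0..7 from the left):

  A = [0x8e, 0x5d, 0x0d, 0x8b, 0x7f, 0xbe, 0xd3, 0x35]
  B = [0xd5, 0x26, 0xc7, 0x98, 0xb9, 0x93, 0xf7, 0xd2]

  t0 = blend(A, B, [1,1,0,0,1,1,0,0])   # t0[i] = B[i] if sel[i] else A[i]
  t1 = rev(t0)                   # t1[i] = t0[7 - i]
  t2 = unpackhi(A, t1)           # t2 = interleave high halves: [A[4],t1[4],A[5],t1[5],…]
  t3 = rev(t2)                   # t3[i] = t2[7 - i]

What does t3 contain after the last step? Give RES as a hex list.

→ t0 |d5|26|0d|8b|b9|93|d3|35|
→ t1 |35|d3|93|b9|8b|0d|26|d5|
→ t2 |7f|8b|be|0d|d3|26|35|d5|
→ t3 |d5|35|26|d3|0d|be|8b|7f|

RES = [ 0xd5  0x35  0x26  0xd3  0x0d  0xbe  0x8b  0x7f ]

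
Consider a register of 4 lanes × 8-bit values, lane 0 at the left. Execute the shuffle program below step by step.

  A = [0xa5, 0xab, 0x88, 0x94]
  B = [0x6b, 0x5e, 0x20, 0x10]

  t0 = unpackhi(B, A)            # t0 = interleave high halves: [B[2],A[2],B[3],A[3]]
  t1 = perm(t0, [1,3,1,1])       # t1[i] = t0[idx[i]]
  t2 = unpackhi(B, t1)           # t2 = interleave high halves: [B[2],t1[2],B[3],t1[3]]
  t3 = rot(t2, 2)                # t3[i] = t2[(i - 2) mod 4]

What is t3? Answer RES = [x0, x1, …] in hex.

t0 = [0x20, 0x88, 0x10, 0x94]
t1 = [0x88, 0x94, 0x88, 0x88]
t2 = [0x20, 0x88, 0x10, 0x88]
t3 = [0x10, 0x88, 0x20, 0x88]

RES = [0x10, 0x88, 0x20, 0x88]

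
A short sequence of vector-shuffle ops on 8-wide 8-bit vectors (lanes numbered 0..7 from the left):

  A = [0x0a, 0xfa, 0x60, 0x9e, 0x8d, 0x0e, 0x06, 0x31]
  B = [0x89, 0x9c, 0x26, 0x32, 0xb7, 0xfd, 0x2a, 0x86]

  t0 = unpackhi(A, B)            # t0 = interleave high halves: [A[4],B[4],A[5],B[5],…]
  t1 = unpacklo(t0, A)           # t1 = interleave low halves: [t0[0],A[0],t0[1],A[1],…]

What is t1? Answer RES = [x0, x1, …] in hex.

RES = [ 0x8d  0x0a  0xb7  0xfa  0x0e  0x60  0xfd  0x9e ]

t0 = [0x8d, 0xb7, 0x0e, 0xfd, 0x06, 0x2a, 0x31, 0x86]
t1 = [0x8d, 0x0a, 0xb7, 0xfa, 0x0e, 0x60, 0xfd, 0x9e]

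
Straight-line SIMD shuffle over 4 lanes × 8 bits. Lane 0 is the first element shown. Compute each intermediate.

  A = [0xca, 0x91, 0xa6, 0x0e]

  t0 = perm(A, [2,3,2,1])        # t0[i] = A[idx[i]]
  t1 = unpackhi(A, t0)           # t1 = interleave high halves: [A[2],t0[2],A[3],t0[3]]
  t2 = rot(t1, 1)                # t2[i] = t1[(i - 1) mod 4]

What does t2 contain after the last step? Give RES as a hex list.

RES = [0x91, 0xa6, 0xa6, 0x0e]

t0 = [0xa6, 0x0e, 0xa6, 0x91]
t1 = [0xa6, 0xa6, 0x0e, 0x91]
t2 = [0x91, 0xa6, 0xa6, 0x0e]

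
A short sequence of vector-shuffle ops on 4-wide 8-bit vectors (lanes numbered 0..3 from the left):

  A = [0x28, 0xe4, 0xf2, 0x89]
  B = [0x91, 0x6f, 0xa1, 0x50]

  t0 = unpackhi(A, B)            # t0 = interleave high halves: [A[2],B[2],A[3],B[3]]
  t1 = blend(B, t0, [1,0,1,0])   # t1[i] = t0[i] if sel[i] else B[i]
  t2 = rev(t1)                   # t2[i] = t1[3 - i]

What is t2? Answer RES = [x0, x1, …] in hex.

  t0: f2 a1 89 50
  t1: f2 6f 89 50
  t2: 50 89 6f f2

RES = [0x50, 0x89, 0x6f, 0xf2]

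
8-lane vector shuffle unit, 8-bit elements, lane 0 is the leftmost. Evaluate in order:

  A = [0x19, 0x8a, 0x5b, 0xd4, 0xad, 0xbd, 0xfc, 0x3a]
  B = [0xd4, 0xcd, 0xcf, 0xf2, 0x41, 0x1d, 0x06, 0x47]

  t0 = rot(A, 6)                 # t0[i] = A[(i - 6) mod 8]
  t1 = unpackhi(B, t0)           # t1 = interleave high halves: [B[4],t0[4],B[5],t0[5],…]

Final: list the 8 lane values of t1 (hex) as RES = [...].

RES = [ 0x41  0xfc  0x1d  0x3a  0x06  0x19  0x47  0x8a ]

t0 = [0x5b, 0xd4, 0xad, 0xbd, 0xfc, 0x3a, 0x19, 0x8a]
t1 = [0x41, 0xfc, 0x1d, 0x3a, 0x06, 0x19, 0x47, 0x8a]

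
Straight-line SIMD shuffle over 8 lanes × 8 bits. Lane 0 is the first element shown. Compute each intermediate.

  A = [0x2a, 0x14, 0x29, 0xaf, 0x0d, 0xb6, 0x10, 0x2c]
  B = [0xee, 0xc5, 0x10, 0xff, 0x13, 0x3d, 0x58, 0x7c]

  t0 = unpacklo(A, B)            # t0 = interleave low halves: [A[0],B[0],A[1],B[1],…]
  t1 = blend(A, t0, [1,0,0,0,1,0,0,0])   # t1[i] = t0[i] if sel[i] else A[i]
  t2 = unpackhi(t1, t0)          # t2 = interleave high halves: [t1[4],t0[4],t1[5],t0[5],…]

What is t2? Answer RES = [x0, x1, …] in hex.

t0 = [0x2a, 0xee, 0x14, 0xc5, 0x29, 0x10, 0xaf, 0xff]
t1 = [0x2a, 0x14, 0x29, 0xaf, 0x29, 0xb6, 0x10, 0x2c]
t2 = [0x29, 0x29, 0xb6, 0x10, 0x10, 0xaf, 0x2c, 0xff]

RES = [ 0x29  0x29  0xb6  0x10  0x10  0xaf  0x2c  0xff ]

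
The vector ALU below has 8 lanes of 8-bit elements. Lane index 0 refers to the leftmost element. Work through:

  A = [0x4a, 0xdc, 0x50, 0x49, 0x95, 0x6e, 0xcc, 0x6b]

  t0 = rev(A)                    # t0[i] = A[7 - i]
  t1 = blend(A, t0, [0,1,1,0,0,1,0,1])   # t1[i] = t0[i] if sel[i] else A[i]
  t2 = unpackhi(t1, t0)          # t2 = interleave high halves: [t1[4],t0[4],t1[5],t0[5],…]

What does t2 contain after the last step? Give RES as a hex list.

RES = [ 0x95  0x49  0x50  0x50  0xcc  0xdc  0x4a  0x4a ]

→ t0 |6b|cc|6e|95|49|50|dc|4a|
→ t1 |4a|cc|6e|49|95|50|cc|4a|
→ t2 |95|49|50|50|cc|dc|4a|4a|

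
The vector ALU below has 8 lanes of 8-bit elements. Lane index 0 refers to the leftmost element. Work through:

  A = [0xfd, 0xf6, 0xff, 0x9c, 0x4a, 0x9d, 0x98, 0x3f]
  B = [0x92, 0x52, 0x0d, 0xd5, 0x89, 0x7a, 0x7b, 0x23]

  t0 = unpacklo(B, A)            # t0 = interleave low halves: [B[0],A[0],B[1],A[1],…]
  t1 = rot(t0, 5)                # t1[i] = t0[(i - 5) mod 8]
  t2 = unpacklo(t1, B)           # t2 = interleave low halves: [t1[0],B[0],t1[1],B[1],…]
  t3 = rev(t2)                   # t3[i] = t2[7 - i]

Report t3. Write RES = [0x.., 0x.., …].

t0 = [0x92, 0xfd, 0x52, 0xf6, 0x0d, 0xff, 0xd5, 0x9c]
t1 = [0xf6, 0x0d, 0xff, 0xd5, 0x9c, 0x92, 0xfd, 0x52]
t2 = [0xf6, 0x92, 0x0d, 0x52, 0xff, 0x0d, 0xd5, 0xd5]
t3 = [0xd5, 0xd5, 0x0d, 0xff, 0x52, 0x0d, 0x92, 0xf6]

RES = [0xd5, 0xd5, 0x0d, 0xff, 0x52, 0x0d, 0x92, 0xf6]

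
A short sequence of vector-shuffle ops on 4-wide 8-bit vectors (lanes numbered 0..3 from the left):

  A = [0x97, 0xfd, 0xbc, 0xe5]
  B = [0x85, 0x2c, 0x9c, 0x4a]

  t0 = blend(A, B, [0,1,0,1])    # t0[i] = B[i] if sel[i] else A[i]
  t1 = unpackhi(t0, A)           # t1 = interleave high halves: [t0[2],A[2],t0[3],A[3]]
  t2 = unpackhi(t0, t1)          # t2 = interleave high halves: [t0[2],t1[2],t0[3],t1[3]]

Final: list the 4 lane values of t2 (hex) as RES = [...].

  t0: 97 2c bc 4a
  t1: bc bc 4a e5
  t2: bc 4a 4a e5

RES = [0xbc, 0x4a, 0x4a, 0xe5]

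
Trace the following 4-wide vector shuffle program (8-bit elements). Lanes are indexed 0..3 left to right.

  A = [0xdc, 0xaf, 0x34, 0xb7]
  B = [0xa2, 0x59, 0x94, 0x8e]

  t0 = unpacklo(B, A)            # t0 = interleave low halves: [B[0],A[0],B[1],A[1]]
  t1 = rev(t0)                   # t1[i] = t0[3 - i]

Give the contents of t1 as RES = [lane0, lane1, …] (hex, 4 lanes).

RES = [ 0xaf  0x59  0xdc  0xa2 ]

→ t0 |a2|dc|59|af|
→ t1 |af|59|dc|a2|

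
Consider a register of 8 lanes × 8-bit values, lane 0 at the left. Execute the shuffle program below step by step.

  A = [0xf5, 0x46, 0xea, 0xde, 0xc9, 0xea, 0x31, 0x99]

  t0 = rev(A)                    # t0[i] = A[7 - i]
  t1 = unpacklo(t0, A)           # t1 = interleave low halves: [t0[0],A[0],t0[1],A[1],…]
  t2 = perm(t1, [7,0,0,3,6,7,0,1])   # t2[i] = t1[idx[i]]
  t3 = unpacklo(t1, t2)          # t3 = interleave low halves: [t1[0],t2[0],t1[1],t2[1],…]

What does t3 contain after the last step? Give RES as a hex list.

  t0: 99 31 ea c9 de ea 46 f5
  t1: 99 f5 31 46 ea ea c9 de
  t2: de 99 99 46 c9 de 99 f5
  t3: 99 de f5 99 31 99 46 46

RES = [0x99, 0xde, 0xf5, 0x99, 0x31, 0x99, 0x46, 0x46]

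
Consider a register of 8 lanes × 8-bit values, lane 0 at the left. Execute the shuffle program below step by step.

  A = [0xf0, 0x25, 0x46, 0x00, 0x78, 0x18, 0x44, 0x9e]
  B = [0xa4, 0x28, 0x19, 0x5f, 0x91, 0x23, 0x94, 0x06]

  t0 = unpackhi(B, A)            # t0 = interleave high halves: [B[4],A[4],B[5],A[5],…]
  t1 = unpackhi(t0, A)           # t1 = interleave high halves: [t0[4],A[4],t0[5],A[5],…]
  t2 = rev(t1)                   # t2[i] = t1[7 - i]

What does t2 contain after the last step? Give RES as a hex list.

RES = [0x9e, 0x9e, 0x44, 0x06, 0x18, 0x44, 0x78, 0x94]

→ t0 |91|78|23|18|94|44|06|9e|
→ t1 |94|78|44|18|06|44|9e|9e|
→ t2 |9e|9e|44|06|18|44|78|94|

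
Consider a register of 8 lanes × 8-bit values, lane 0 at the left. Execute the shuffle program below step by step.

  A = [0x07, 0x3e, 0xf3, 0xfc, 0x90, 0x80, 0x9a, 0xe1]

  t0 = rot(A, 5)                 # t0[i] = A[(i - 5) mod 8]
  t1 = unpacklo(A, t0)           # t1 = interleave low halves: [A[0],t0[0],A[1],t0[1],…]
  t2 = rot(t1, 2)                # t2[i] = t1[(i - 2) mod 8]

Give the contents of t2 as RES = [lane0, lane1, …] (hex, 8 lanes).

→ t0 |fc|90|80|9a|e1|07|3e|f3|
→ t1 |07|fc|3e|90|f3|80|fc|9a|
→ t2 |fc|9a|07|fc|3e|90|f3|80|

RES = [0xfc, 0x9a, 0x07, 0xfc, 0x3e, 0x90, 0xf3, 0x80]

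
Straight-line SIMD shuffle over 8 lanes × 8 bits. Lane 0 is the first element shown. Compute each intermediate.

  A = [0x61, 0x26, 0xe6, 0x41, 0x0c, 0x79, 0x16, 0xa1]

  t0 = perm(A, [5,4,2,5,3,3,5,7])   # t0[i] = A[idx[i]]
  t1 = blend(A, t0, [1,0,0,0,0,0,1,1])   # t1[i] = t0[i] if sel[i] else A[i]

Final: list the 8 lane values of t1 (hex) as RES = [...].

RES = [ 0x79  0x26  0xe6  0x41  0x0c  0x79  0x79  0xa1 ]

→ t0 |79|0c|e6|79|41|41|79|a1|
→ t1 |79|26|e6|41|0c|79|79|a1|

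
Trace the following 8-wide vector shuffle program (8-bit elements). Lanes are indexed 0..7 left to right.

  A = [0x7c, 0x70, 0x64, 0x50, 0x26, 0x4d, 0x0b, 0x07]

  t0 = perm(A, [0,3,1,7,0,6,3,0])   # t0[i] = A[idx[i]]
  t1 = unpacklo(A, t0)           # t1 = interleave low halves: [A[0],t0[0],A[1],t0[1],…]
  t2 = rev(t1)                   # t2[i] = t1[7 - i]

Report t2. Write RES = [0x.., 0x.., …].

RES = [ 0x07  0x50  0x70  0x64  0x50  0x70  0x7c  0x7c ]

  t0: 7c 50 70 07 7c 0b 50 7c
  t1: 7c 7c 70 50 64 70 50 07
  t2: 07 50 70 64 50 70 7c 7c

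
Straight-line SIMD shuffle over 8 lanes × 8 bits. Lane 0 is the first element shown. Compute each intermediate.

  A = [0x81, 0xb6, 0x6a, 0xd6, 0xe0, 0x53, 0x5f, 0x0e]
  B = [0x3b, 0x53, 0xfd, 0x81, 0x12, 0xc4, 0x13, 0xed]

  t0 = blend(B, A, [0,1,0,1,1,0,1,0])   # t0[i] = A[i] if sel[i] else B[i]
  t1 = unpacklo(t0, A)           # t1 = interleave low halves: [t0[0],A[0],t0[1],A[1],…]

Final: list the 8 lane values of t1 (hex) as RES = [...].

RES = [ 0x3b  0x81  0xb6  0xb6  0xfd  0x6a  0xd6  0xd6 ]

→ t0 |3b|b6|fd|d6|e0|c4|5f|ed|
→ t1 |3b|81|b6|b6|fd|6a|d6|d6|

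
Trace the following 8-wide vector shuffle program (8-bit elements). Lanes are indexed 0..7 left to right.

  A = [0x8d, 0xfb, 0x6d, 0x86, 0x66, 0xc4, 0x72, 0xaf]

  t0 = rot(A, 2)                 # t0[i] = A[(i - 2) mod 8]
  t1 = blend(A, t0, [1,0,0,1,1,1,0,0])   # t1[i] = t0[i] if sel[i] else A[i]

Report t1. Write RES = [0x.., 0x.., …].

RES = [ 0x72  0xfb  0x6d  0xfb  0x6d  0x86  0x72  0xaf ]

  t0: 72 af 8d fb 6d 86 66 c4
  t1: 72 fb 6d fb 6d 86 72 af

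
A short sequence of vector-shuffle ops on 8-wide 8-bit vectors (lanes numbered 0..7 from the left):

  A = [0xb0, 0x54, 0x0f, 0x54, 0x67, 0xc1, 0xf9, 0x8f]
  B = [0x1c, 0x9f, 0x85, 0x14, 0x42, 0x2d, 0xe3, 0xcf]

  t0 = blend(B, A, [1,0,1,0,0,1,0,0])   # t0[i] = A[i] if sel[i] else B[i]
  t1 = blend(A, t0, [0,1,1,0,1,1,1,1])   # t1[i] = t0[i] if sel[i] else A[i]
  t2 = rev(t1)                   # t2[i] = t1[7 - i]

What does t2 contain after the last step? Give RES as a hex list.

  t0: b0 9f 0f 14 42 c1 e3 cf
  t1: b0 9f 0f 54 42 c1 e3 cf
  t2: cf e3 c1 42 54 0f 9f b0

RES = [ 0xcf  0xe3  0xc1  0x42  0x54  0x0f  0x9f  0xb0 ]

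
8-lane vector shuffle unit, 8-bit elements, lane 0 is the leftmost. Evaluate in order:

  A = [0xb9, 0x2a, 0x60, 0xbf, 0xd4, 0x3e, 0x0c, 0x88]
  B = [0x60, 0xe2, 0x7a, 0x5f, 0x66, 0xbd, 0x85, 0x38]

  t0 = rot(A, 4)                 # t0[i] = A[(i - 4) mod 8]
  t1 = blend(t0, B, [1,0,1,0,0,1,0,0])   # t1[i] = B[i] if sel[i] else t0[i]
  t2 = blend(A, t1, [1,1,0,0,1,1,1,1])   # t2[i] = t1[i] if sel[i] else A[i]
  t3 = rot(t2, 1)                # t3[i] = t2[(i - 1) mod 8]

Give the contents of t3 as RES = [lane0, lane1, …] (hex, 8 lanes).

RES = [ 0xbf  0x60  0x3e  0x60  0xbf  0xb9  0xbd  0x60 ]

  t0: d4 3e 0c 88 b9 2a 60 bf
  t1: 60 3e 7a 88 b9 bd 60 bf
  t2: 60 3e 60 bf b9 bd 60 bf
  t3: bf 60 3e 60 bf b9 bd 60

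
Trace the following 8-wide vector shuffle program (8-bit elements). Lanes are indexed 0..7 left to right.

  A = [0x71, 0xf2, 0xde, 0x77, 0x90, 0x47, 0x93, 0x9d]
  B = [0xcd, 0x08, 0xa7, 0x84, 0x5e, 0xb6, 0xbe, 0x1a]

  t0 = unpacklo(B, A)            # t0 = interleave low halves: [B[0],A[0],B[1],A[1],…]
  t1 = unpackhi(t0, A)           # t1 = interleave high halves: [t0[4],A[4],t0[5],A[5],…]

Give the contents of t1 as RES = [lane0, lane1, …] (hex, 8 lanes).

t0 = [0xcd, 0x71, 0x08, 0xf2, 0xa7, 0xde, 0x84, 0x77]
t1 = [0xa7, 0x90, 0xde, 0x47, 0x84, 0x93, 0x77, 0x9d]

RES = [ 0xa7  0x90  0xde  0x47  0x84  0x93  0x77  0x9d ]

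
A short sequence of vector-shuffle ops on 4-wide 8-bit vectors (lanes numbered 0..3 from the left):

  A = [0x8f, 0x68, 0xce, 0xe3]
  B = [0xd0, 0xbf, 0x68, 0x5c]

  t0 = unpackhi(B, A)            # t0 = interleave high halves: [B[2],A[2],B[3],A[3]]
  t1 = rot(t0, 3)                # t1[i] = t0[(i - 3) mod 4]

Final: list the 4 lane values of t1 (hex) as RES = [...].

RES = [0xce, 0x5c, 0xe3, 0x68]

→ t0 |68|ce|5c|e3|
→ t1 |ce|5c|e3|68|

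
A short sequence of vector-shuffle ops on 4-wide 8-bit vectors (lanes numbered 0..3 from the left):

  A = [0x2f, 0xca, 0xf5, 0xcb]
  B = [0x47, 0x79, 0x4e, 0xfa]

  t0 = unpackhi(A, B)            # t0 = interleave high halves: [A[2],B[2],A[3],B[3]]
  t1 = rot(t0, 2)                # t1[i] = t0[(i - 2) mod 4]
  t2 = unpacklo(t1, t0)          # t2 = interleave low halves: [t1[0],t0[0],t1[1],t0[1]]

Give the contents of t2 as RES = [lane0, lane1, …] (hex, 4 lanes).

RES = [ 0xcb  0xf5  0xfa  0x4e ]

→ t0 |f5|4e|cb|fa|
→ t1 |cb|fa|f5|4e|
→ t2 |cb|f5|fa|4e|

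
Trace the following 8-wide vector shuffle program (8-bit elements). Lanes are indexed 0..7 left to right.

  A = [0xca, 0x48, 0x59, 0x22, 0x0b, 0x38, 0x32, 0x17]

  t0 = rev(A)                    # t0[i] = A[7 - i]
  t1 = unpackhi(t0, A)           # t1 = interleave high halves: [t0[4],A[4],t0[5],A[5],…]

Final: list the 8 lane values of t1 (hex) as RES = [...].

→ t0 |17|32|38|0b|22|59|48|ca|
→ t1 |22|0b|59|38|48|32|ca|17|

RES = [0x22, 0x0b, 0x59, 0x38, 0x48, 0x32, 0xca, 0x17]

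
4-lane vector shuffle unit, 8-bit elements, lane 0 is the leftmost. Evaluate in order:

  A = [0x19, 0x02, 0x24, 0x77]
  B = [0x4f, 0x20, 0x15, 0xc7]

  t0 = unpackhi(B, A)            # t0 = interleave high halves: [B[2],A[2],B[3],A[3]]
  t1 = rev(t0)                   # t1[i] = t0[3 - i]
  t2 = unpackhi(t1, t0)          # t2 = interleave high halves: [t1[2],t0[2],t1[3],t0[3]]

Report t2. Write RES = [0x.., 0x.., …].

RES = [0x24, 0xc7, 0x15, 0x77]

t0 = [0x15, 0x24, 0xc7, 0x77]
t1 = [0x77, 0xc7, 0x24, 0x15]
t2 = [0x24, 0xc7, 0x15, 0x77]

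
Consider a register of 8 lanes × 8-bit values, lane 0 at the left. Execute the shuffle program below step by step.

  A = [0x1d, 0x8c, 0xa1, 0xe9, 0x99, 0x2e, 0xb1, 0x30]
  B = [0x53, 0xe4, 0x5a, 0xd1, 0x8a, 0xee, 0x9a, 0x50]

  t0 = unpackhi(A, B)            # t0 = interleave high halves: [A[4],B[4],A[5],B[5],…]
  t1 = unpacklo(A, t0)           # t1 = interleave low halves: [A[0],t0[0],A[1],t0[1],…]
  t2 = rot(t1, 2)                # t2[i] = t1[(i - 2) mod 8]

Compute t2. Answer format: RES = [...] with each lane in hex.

  t0: 99 8a 2e ee b1 9a 30 50
  t1: 1d 99 8c 8a a1 2e e9 ee
  t2: e9 ee 1d 99 8c 8a a1 2e

RES = [0xe9, 0xee, 0x1d, 0x99, 0x8c, 0x8a, 0xa1, 0x2e]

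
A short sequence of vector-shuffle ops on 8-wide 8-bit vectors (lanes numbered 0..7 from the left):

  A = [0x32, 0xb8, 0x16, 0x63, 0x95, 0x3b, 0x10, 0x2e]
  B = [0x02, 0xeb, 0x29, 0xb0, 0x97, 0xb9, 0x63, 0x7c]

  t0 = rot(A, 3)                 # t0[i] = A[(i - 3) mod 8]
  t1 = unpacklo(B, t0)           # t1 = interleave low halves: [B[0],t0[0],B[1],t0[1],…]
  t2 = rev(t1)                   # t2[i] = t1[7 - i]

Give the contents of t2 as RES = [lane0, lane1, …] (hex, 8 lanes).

→ t0 |3b|10|2e|32|b8|16|63|95|
→ t1 |02|3b|eb|10|29|2e|b0|32|
→ t2 |32|b0|2e|29|10|eb|3b|02|

RES = [ 0x32  0xb0  0x2e  0x29  0x10  0xeb  0x3b  0x02 ]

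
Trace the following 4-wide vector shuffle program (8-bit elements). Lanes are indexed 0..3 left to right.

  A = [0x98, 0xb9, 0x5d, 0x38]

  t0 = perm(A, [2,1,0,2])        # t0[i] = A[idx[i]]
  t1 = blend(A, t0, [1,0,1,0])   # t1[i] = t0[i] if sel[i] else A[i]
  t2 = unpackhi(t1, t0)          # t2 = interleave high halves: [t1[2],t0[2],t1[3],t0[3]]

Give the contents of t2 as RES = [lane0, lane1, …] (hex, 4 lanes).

RES = [0x98, 0x98, 0x38, 0x5d]

→ t0 |5d|b9|98|5d|
→ t1 |5d|b9|98|38|
→ t2 |98|98|38|5d|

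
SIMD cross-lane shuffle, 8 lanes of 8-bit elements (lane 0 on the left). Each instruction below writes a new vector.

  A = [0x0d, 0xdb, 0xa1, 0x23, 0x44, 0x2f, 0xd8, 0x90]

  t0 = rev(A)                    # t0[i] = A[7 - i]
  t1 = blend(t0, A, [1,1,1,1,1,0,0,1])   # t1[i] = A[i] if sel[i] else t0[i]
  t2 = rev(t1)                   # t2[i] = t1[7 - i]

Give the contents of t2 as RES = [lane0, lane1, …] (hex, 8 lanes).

→ t0 |90|d8|2f|44|23|a1|db|0d|
→ t1 |0d|db|a1|23|44|a1|db|90|
→ t2 |90|db|a1|44|23|a1|db|0d|

RES = [0x90, 0xdb, 0xa1, 0x44, 0x23, 0xa1, 0xdb, 0x0d]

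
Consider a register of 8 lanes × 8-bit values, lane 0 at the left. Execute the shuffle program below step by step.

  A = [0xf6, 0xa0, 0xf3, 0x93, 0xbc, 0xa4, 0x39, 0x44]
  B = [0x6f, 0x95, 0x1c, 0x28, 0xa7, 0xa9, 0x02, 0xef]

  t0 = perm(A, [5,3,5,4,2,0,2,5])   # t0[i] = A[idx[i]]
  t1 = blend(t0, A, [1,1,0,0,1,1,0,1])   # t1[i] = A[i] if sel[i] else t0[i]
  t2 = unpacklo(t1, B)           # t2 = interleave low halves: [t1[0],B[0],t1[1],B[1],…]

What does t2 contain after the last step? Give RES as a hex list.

  t0: a4 93 a4 bc f3 f6 f3 a4
  t1: f6 a0 a4 bc bc a4 f3 44
  t2: f6 6f a0 95 a4 1c bc 28

RES = [0xf6, 0x6f, 0xa0, 0x95, 0xa4, 0x1c, 0xbc, 0x28]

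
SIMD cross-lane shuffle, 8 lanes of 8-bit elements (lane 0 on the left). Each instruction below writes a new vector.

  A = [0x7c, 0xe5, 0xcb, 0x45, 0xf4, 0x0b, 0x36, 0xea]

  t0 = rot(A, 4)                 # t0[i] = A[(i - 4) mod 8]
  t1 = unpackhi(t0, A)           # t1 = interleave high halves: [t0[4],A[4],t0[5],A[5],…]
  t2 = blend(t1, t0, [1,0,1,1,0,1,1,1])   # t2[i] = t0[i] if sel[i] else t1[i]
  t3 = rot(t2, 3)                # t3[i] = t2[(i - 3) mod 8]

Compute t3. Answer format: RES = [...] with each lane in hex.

t0 = [0xf4, 0x0b, 0x36, 0xea, 0x7c, 0xe5, 0xcb, 0x45]
t1 = [0x7c, 0xf4, 0xe5, 0x0b, 0xcb, 0x36, 0x45, 0xea]
t2 = [0xf4, 0xf4, 0x36, 0xea, 0xcb, 0xe5, 0xcb, 0x45]
t3 = [0xe5, 0xcb, 0x45, 0xf4, 0xf4, 0x36, 0xea, 0xcb]

RES = [ 0xe5  0xcb  0x45  0xf4  0xf4  0x36  0xea  0xcb ]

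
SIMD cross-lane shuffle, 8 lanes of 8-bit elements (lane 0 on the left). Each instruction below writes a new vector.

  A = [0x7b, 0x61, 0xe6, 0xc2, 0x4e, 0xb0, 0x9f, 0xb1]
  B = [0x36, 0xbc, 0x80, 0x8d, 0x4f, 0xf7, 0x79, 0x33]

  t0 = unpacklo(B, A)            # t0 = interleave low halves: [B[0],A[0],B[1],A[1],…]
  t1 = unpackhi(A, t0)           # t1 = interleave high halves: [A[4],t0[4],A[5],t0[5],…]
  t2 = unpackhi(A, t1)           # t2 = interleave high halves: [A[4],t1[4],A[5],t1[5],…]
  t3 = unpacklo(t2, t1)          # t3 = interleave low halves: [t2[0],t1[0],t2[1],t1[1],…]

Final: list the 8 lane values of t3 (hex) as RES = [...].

RES = [ 0x4e  0x4e  0x9f  0x80  0xb0  0xb0  0x8d  0xe6 ]

t0 = [0x36, 0x7b, 0xbc, 0x61, 0x80, 0xe6, 0x8d, 0xc2]
t1 = [0x4e, 0x80, 0xb0, 0xe6, 0x9f, 0x8d, 0xb1, 0xc2]
t2 = [0x4e, 0x9f, 0xb0, 0x8d, 0x9f, 0xb1, 0xb1, 0xc2]
t3 = [0x4e, 0x4e, 0x9f, 0x80, 0xb0, 0xb0, 0x8d, 0xe6]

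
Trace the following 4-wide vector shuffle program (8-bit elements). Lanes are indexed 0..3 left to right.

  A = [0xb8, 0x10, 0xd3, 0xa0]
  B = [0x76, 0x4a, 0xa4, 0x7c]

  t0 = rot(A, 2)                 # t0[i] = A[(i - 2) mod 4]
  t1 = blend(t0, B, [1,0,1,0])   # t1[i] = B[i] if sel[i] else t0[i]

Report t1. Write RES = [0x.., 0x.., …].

RES = [0x76, 0xa0, 0xa4, 0x10]

→ t0 |d3|a0|b8|10|
→ t1 |76|a0|a4|10|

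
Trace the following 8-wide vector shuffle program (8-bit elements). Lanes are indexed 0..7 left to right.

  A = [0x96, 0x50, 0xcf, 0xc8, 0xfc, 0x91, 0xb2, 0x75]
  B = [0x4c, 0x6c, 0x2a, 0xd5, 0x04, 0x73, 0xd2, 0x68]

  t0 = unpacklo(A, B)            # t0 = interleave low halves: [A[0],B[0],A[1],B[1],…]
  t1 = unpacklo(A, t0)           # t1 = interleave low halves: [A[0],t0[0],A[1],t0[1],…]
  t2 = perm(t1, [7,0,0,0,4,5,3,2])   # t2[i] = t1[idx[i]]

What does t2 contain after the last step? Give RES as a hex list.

RES = [0x6c, 0x96, 0x96, 0x96, 0xcf, 0x50, 0x4c, 0x50]

t0 = [0x96, 0x4c, 0x50, 0x6c, 0xcf, 0x2a, 0xc8, 0xd5]
t1 = [0x96, 0x96, 0x50, 0x4c, 0xcf, 0x50, 0xc8, 0x6c]
t2 = [0x6c, 0x96, 0x96, 0x96, 0xcf, 0x50, 0x4c, 0x50]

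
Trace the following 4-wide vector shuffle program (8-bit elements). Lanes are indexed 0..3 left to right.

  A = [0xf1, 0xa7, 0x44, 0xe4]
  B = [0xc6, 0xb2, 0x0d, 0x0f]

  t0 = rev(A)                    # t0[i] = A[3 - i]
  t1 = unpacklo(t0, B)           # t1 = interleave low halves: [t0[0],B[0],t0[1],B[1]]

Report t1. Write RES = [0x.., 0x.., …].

→ t0 |e4|44|a7|f1|
→ t1 |e4|c6|44|b2|

RES = [ 0xe4  0xc6  0x44  0xb2 ]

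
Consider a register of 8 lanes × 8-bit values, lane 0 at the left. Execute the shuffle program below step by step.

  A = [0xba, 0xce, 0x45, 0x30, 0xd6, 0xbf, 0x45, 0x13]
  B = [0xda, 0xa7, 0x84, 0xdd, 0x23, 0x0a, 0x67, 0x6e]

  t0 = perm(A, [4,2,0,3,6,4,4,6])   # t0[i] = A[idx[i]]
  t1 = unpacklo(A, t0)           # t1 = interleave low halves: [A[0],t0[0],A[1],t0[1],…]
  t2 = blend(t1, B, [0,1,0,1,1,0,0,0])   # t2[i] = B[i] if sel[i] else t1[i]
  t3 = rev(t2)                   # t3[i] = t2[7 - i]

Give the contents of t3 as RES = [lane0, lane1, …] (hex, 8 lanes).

→ t0 |d6|45|ba|30|45|d6|d6|45|
→ t1 |ba|d6|ce|45|45|ba|30|30|
→ t2 |ba|a7|ce|dd|23|ba|30|30|
→ t3 |30|30|ba|23|dd|ce|a7|ba|

RES = [0x30, 0x30, 0xba, 0x23, 0xdd, 0xce, 0xa7, 0xba]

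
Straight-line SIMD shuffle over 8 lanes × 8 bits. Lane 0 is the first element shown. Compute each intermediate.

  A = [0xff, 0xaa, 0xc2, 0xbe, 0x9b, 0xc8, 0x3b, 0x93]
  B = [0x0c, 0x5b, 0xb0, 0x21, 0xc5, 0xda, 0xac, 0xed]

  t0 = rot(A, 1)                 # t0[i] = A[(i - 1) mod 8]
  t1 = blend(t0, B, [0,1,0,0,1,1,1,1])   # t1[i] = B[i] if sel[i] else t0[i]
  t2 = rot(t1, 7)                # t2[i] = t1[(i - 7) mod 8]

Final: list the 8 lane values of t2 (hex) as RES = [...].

RES = [ 0x5b  0xaa  0xc2  0xc5  0xda  0xac  0xed  0x93 ]

→ t0 |93|ff|aa|c2|be|9b|c8|3b|
→ t1 |93|5b|aa|c2|c5|da|ac|ed|
→ t2 |5b|aa|c2|c5|da|ac|ed|93|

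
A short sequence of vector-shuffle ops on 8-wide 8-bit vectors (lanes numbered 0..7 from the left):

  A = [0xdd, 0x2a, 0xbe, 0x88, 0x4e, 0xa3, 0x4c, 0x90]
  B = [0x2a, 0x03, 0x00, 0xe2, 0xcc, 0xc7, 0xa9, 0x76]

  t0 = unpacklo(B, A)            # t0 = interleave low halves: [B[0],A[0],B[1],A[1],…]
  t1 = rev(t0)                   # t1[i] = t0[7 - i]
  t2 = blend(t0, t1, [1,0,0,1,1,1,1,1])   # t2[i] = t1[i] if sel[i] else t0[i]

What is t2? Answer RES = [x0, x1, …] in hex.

→ t0 |2a|dd|03|2a|00|be|e2|88|
→ t1 |88|e2|be|00|2a|03|dd|2a|
→ t2 |88|dd|03|00|2a|03|dd|2a|

RES = [0x88, 0xdd, 0x03, 0x00, 0x2a, 0x03, 0xdd, 0x2a]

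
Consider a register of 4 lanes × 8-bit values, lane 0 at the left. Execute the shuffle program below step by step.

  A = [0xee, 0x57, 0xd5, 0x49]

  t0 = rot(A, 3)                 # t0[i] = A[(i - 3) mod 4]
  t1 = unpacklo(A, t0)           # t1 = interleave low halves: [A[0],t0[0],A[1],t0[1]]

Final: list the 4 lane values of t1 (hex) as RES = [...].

t0 = [0x57, 0xd5, 0x49, 0xee]
t1 = [0xee, 0x57, 0x57, 0xd5]

RES = [ 0xee  0x57  0x57  0xd5 ]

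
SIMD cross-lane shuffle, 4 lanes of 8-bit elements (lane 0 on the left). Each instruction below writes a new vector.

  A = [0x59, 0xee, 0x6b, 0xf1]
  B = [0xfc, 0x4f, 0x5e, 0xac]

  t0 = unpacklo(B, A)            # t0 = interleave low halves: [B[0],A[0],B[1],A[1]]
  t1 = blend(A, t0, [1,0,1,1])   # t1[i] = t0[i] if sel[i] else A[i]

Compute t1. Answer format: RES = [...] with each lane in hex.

RES = [ 0xfc  0xee  0x4f  0xee ]

  t0: fc 59 4f ee
  t1: fc ee 4f ee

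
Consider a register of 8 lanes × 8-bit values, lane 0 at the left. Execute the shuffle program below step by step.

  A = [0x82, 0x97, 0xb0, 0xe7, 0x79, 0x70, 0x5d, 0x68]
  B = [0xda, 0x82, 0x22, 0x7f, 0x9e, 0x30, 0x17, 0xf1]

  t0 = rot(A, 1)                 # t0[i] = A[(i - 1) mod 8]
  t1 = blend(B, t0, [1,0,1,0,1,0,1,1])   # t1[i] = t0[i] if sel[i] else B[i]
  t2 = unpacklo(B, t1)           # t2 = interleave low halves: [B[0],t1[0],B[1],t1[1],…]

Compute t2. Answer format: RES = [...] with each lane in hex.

RES = [0xda, 0x68, 0x82, 0x82, 0x22, 0x97, 0x7f, 0x7f]

→ t0 |68|82|97|b0|e7|79|70|5d|
→ t1 |68|82|97|7f|e7|30|70|5d|
→ t2 |da|68|82|82|22|97|7f|7f|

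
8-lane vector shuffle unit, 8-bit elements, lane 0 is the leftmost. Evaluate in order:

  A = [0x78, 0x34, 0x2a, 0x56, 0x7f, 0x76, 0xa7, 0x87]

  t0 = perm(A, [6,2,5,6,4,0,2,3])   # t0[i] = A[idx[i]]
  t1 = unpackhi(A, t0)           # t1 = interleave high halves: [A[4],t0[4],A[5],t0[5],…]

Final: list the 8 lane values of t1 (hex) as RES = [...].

RES = [0x7f, 0x7f, 0x76, 0x78, 0xa7, 0x2a, 0x87, 0x56]

t0 = [0xa7, 0x2a, 0x76, 0xa7, 0x7f, 0x78, 0x2a, 0x56]
t1 = [0x7f, 0x7f, 0x76, 0x78, 0xa7, 0x2a, 0x87, 0x56]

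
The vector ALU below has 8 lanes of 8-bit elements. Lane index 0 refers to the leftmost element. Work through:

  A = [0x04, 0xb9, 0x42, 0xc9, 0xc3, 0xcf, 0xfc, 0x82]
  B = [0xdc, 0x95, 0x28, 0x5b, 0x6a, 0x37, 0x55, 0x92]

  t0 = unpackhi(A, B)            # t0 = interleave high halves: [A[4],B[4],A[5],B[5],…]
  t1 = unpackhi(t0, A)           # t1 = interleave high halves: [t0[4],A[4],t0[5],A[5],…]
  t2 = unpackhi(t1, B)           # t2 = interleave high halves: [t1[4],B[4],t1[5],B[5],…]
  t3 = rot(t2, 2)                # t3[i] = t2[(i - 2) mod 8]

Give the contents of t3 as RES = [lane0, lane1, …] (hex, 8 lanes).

RES = [ 0x82  0x92  0x82  0x6a  0xfc  0x37  0x92  0x55 ]

→ t0 |c3|6a|cf|37|fc|55|82|92|
→ t1 |fc|c3|55|cf|82|fc|92|82|
→ t2 |82|6a|fc|37|92|55|82|92|
→ t3 |82|92|82|6a|fc|37|92|55|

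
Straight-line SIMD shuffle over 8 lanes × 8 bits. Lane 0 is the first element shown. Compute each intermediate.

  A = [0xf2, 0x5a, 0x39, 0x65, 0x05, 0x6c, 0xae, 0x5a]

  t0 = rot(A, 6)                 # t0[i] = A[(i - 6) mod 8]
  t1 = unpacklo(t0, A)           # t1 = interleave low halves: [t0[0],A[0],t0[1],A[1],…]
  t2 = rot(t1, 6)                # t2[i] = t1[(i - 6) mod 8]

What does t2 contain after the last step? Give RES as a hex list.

  t0: 39 65 05 6c ae 5a f2 5a
  t1: 39 f2 65 5a 05 39 6c 65
  t2: 65 5a 05 39 6c 65 39 f2

RES = [0x65, 0x5a, 0x05, 0x39, 0x6c, 0x65, 0x39, 0xf2]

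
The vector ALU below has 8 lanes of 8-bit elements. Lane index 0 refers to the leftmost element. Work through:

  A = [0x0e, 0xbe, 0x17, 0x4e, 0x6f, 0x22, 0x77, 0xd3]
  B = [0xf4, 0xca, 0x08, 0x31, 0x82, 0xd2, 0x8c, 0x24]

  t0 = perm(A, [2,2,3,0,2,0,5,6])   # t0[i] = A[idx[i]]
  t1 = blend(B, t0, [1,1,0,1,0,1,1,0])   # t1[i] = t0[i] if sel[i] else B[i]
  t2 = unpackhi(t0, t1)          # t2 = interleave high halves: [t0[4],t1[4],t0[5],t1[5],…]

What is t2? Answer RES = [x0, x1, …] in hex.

  t0: 17 17 4e 0e 17 0e 22 77
  t1: 17 17 08 0e 82 0e 22 24
  t2: 17 82 0e 0e 22 22 77 24

RES = [0x17, 0x82, 0x0e, 0x0e, 0x22, 0x22, 0x77, 0x24]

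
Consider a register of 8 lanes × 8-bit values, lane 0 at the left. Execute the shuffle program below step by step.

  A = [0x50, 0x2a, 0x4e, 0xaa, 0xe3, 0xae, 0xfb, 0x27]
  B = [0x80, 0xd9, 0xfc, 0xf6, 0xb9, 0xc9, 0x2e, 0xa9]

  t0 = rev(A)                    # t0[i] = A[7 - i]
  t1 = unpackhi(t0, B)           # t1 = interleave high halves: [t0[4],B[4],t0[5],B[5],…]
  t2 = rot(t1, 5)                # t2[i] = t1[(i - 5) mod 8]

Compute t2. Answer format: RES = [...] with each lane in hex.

RES = [0xc9, 0x2a, 0x2e, 0x50, 0xa9, 0xaa, 0xb9, 0x4e]

t0 = [0x27, 0xfb, 0xae, 0xe3, 0xaa, 0x4e, 0x2a, 0x50]
t1 = [0xaa, 0xb9, 0x4e, 0xc9, 0x2a, 0x2e, 0x50, 0xa9]
t2 = [0xc9, 0x2a, 0x2e, 0x50, 0xa9, 0xaa, 0xb9, 0x4e]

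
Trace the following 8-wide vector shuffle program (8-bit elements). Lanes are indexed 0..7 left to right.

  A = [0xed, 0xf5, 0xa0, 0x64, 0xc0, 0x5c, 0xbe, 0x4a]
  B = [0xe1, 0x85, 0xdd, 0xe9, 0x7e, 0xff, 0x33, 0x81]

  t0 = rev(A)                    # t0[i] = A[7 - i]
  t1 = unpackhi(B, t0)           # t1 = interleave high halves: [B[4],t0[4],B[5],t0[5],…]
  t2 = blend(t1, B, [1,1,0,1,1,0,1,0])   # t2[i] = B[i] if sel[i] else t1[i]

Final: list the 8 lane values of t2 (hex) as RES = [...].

RES = [ 0xe1  0x85  0xff  0xe9  0x7e  0xf5  0x33  0xed ]

t0 = [0x4a, 0xbe, 0x5c, 0xc0, 0x64, 0xa0, 0xf5, 0xed]
t1 = [0x7e, 0x64, 0xff, 0xa0, 0x33, 0xf5, 0x81, 0xed]
t2 = [0xe1, 0x85, 0xff, 0xe9, 0x7e, 0xf5, 0x33, 0xed]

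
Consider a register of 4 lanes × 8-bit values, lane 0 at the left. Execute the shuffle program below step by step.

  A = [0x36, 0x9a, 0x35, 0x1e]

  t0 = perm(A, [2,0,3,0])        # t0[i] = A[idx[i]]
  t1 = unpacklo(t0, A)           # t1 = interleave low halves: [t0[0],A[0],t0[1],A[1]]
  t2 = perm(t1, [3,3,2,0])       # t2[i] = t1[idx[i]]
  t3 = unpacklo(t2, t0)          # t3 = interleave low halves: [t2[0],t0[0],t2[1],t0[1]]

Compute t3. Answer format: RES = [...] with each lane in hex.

RES = [ 0x9a  0x35  0x9a  0x36 ]

t0 = [0x35, 0x36, 0x1e, 0x36]
t1 = [0x35, 0x36, 0x36, 0x9a]
t2 = [0x9a, 0x9a, 0x36, 0x35]
t3 = [0x9a, 0x35, 0x9a, 0x36]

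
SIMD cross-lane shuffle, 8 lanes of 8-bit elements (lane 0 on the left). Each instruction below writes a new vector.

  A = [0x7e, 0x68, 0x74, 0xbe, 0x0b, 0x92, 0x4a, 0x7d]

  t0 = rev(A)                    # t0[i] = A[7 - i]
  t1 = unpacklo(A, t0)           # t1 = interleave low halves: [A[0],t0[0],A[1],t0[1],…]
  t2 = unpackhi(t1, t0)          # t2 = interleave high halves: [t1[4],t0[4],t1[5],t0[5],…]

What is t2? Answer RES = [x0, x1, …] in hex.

→ t0 |7d|4a|92|0b|be|74|68|7e|
→ t1 |7e|7d|68|4a|74|92|be|0b|
→ t2 |74|be|92|74|be|68|0b|7e|

RES = [0x74, 0xbe, 0x92, 0x74, 0xbe, 0x68, 0x0b, 0x7e]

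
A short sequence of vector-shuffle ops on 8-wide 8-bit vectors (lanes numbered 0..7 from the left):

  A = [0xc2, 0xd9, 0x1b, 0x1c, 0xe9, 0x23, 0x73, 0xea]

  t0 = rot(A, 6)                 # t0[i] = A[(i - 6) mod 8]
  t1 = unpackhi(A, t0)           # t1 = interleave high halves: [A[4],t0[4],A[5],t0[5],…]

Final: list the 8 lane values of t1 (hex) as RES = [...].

t0 = [0x1b, 0x1c, 0xe9, 0x23, 0x73, 0xea, 0xc2, 0xd9]
t1 = [0xe9, 0x73, 0x23, 0xea, 0x73, 0xc2, 0xea, 0xd9]

RES = [ 0xe9  0x73  0x23  0xea  0x73  0xc2  0xea  0xd9 ]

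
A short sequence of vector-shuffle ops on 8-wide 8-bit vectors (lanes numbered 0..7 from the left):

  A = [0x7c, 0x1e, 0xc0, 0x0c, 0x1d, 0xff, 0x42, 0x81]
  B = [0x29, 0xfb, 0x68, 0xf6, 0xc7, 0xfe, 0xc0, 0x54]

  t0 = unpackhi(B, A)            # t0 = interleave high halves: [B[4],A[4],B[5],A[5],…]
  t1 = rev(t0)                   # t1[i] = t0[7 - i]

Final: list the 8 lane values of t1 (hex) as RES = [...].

  t0: c7 1d fe ff c0 42 54 81
  t1: 81 54 42 c0 ff fe 1d c7

RES = [0x81, 0x54, 0x42, 0xc0, 0xff, 0xfe, 0x1d, 0xc7]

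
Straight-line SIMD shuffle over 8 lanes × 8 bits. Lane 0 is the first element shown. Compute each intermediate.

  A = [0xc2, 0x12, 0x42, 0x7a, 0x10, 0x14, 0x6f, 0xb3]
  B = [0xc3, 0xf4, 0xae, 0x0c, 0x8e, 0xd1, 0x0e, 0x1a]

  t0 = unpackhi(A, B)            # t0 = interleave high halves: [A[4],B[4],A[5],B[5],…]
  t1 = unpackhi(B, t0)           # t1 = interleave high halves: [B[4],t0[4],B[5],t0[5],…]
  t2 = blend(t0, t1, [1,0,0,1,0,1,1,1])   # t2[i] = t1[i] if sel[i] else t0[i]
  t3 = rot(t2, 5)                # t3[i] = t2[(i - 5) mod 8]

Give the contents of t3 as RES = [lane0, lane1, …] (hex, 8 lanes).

  t0: 10 8e 14 d1 6f 0e b3 1a
  t1: 8e 6f d1 0e 0e b3 1a 1a
  t2: 8e 8e 14 0e 6f b3 1a 1a
  t3: 0e 6f b3 1a 1a 8e 8e 14

RES = [ 0x0e  0x6f  0xb3  0x1a  0x1a  0x8e  0x8e  0x14 ]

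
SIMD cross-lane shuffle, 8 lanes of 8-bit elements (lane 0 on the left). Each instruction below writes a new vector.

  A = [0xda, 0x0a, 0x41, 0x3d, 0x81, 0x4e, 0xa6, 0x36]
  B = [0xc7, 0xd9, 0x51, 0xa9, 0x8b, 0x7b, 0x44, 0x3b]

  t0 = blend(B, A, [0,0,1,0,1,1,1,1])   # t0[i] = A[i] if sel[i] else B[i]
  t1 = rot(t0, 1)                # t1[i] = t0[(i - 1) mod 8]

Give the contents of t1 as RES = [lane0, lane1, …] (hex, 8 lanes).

RES = [0x36, 0xc7, 0xd9, 0x41, 0xa9, 0x81, 0x4e, 0xa6]

→ t0 |c7|d9|41|a9|81|4e|a6|36|
→ t1 |36|c7|d9|41|a9|81|4e|a6|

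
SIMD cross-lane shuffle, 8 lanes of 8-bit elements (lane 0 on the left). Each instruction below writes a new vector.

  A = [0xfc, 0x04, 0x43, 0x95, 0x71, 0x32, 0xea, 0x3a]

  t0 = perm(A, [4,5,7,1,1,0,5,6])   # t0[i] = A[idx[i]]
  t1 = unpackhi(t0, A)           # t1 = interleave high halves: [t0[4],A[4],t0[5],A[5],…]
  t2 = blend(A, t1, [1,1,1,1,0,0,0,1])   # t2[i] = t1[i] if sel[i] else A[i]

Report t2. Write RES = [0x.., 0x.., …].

RES = [ 0x04  0x71  0xfc  0x32  0x71  0x32  0xea  0x3a ]

→ t0 |71|32|3a|04|04|fc|32|ea|
→ t1 |04|71|fc|32|32|ea|ea|3a|
→ t2 |04|71|fc|32|71|32|ea|3a|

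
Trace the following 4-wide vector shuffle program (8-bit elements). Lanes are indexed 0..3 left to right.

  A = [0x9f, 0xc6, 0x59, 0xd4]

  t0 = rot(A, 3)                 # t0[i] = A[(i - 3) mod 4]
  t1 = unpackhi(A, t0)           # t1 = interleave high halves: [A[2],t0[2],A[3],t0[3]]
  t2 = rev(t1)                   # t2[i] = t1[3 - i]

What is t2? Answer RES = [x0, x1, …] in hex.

RES = [0x9f, 0xd4, 0xd4, 0x59]

t0 = [0xc6, 0x59, 0xd4, 0x9f]
t1 = [0x59, 0xd4, 0xd4, 0x9f]
t2 = [0x9f, 0xd4, 0xd4, 0x59]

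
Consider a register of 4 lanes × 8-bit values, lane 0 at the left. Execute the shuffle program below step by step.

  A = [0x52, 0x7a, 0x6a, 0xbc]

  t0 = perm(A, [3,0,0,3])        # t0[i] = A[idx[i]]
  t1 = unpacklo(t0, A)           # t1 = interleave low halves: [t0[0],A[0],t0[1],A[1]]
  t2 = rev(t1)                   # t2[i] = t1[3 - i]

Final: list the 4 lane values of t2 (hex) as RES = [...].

t0 = [0xbc, 0x52, 0x52, 0xbc]
t1 = [0xbc, 0x52, 0x52, 0x7a]
t2 = [0x7a, 0x52, 0x52, 0xbc]

RES = [0x7a, 0x52, 0x52, 0xbc]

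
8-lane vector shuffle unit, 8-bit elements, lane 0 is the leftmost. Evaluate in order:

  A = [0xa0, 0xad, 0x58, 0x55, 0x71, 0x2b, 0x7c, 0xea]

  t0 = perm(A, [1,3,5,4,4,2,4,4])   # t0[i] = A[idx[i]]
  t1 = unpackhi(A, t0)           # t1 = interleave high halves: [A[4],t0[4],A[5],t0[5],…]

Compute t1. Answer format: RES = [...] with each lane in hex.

  t0: ad 55 2b 71 71 58 71 71
  t1: 71 71 2b 58 7c 71 ea 71

RES = [0x71, 0x71, 0x2b, 0x58, 0x7c, 0x71, 0xea, 0x71]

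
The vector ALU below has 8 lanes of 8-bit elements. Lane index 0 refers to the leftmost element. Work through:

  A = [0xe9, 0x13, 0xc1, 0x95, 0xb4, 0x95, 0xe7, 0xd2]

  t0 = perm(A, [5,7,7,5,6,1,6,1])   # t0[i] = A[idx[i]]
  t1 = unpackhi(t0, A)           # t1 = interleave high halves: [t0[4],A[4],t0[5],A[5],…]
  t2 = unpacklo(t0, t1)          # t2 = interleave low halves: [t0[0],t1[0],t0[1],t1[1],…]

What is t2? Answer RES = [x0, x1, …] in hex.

RES = [0x95, 0xe7, 0xd2, 0xb4, 0xd2, 0x13, 0x95, 0x95]

→ t0 |95|d2|d2|95|e7|13|e7|13|
→ t1 |e7|b4|13|95|e7|e7|13|d2|
→ t2 |95|e7|d2|b4|d2|13|95|95|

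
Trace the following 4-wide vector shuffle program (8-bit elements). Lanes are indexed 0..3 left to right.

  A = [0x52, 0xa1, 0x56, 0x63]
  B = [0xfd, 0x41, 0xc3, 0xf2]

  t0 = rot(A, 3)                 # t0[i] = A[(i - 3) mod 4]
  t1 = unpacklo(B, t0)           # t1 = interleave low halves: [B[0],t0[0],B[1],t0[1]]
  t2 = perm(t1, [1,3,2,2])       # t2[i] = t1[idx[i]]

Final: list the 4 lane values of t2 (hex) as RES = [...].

RES = [ 0xa1  0x56  0x41  0x41 ]

t0 = [0xa1, 0x56, 0x63, 0x52]
t1 = [0xfd, 0xa1, 0x41, 0x56]
t2 = [0xa1, 0x56, 0x41, 0x41]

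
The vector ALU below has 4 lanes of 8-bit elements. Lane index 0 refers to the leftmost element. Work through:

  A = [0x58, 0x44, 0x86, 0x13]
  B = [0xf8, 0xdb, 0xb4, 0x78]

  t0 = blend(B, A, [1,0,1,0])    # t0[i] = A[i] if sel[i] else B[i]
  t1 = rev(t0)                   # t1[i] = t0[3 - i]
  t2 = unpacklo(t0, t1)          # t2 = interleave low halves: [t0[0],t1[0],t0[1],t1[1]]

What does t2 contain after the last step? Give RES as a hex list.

RES = [ 0x58  0x78  0xdb  0x86 ]

t0 = [0x58, 0xdb, 0x86, 0x78]
t1 = [0x78, 0x86, 0xdb, 0x58]
t2 = [0x58, 0x78, 0xdb, 0x86]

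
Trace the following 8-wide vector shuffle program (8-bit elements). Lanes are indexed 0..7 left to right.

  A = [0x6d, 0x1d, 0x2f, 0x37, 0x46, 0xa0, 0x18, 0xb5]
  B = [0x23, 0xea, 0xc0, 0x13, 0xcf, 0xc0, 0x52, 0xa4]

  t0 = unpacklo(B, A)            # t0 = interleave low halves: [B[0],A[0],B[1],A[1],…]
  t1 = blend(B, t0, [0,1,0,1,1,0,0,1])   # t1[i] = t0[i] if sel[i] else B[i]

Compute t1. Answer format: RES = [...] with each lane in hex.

t0 = [0x23, 0x6d, 0xea, 0x1d, 0xc0, 0x2f, 0x13, 0x37]
t1 = [0x23, 0x6d, 0xc0, 0x1d, 0xc0, 0xc0, 0x52, 0x37]

RES = [ 0x23  0x6d  0xc0  0x1d  0xc0  0xc0  0x52  0x37 ]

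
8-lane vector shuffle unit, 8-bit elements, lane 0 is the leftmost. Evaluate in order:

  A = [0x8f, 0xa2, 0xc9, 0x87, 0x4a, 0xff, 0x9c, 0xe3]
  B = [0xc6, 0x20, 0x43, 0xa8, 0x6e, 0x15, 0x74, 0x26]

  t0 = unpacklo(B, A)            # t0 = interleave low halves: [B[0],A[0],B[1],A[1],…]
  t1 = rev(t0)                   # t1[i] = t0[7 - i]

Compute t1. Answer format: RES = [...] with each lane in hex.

t0 = [0xc6, 0x8f, 0x20, 0xa2, 0x43, 0xc9, 0xa8, 0x87]
t1 = [0x87, 0xa8, 0xc9, 0x43, 0xa2, 0x20, 0x8f, 0xc6]

RES = [0x87, 0xa8, 0xc9, 0x43, 0xa2, 0x20, 0x8f, 0xc6]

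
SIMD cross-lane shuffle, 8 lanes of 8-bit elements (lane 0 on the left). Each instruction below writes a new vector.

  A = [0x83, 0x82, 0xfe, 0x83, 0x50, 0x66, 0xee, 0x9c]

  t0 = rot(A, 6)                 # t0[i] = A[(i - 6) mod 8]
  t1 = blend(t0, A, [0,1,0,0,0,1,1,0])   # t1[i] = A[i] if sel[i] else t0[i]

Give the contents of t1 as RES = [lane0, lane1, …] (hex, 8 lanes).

t0 = [0xfe, 0x83, 0x50, 0x66, 0xee, 0x9c, 0x83, 0x82]
t1 = [0xfe, 0x82, 0x50, 0x66, 0xee, 0x66, 0xee, 0x82]

RES = [ 0xfe  0x82  0x50  0x66  0xee  0x66  0xee  0x82 ]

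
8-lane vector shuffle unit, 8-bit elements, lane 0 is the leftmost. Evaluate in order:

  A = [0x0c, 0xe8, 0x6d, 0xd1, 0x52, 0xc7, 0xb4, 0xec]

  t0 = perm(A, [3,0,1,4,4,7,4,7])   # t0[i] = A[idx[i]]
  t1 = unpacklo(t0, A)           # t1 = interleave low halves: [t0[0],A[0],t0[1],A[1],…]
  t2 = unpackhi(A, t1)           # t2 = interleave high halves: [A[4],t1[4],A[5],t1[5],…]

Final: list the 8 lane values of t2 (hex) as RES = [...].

RES = [ 0x52  0xe8  0xc7  0x6d  0xb4  0x52  0xec  0xd1 ]

  t0: d1 0c e8 52 52 ec 52 ec
  t1: d1 0c 0c e8 e8 6d 52 d1
  t2: 52 e8 c7 6d b4 52 ec d1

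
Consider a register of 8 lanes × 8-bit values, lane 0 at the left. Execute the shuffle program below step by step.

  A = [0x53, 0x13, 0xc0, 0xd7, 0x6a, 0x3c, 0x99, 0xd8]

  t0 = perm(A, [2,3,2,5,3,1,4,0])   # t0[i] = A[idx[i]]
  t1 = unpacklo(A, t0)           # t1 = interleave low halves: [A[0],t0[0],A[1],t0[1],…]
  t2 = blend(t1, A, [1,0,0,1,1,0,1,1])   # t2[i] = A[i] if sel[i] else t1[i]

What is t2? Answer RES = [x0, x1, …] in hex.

→ t0 |c0|d7|c0|3c|d7|13|6a|53|
→ t1 |53|c0|13|d7|c0|c0|d7|3c|
→ t2 |53|c0|13|d7|6a|c0|99|d8|

RES = [ 0x53  0xc0  0x13  0xd7  0x6a  0xc0  0x99  0xd8 ]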